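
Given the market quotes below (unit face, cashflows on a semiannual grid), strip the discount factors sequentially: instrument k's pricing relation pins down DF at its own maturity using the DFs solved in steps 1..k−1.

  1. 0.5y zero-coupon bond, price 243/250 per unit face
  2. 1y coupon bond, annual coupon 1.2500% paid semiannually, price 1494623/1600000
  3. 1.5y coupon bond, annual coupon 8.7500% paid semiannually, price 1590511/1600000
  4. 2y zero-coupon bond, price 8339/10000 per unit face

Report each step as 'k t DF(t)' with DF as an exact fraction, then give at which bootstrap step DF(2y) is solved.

step 1 [0.5y] zero: DF = P = 243/250 ≈ 0.972000
step 2 [1y] bond c/2=1/160: DF=(1494623/1600000 − 1/160·(0.972000))/(1+1/160) = 9223/10000 ≈ 0.922300
step 3 [1.5y] bond c/2=7/160: DF=(1590511/1600000 − 7/160·(0.972000+0.922300))/(1+7/160) = 873/1000 ≈ 0.873000
step 4 [2y] zero: DF = P = 8339/10000 ≈ 0.833900

1 1/2 243/250
2 1 9223/10000
3 3/2 873/1000
4 2 8339/10000
DF(2y) is solved at step 4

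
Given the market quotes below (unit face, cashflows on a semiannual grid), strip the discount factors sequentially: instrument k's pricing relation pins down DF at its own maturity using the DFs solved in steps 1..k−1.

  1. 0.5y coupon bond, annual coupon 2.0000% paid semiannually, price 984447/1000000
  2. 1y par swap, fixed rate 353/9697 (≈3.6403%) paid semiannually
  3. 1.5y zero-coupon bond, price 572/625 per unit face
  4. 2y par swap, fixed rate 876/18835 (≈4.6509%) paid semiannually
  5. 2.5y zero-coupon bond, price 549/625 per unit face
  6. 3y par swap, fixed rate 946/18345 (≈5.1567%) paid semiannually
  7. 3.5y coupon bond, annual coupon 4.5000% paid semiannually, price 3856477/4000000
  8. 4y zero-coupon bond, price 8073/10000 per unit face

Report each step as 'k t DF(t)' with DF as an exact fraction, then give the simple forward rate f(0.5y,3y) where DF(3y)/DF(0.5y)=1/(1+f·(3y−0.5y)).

1 1/2 9747/10000
2 1 9647/10000
3 3/2 572/625
4 2 2281/2500
5 5/2 549/625
6 3 8581/10000
7 7/2 4109/5000
8 4 8073/10000
f(0.5y,3y) = ((9747/10000)/(8581/10000) − 1)/(5/2) = 2332/42905 ≈ 5.4353%

step 1 [0.5y] bond c/2=1/100: DF=(984447/1000000 − 1/100·(0))/(1+1/100) = 9747/10000 ≈ 0.974700
step 2 [1y] swap r/2=353/19394: DF=(1 − 353/19394·(0.974700))/(1+353/19394) = 9647/10000 ≈ 0.964700
step 3 [1.5y] zero: DF = P = 572/625 ≈ 0.915200
step 4 [2y] swap r/2=438/18835: DF=(1 − 438/18835·(0.974700+0.964700+0.915200))/(1+438/18835) = 2281/2500 ≈ 0.912400
step 5 [2.5y] zero: DF = P = 549/625 ≈ 0.878400
step 6 [3y] swap r/2=473/18345: DF=(1 − 473/18345·(0.974700+0.964700+0.915200+0.912400+0.878400))/(1+473/18345) = 8581/10000 ≈ 0.858100
step 7 [3.5y] bond c/2=9/400: DF=(3856477/4000000 − 9/400·(0.974700+0.964700+0.915200+0.912400+0.878400+0.858100))/(1+9/400) = 4109/5000 ≈ 0.821800
step 8 [4y] zero: DF = P = 8073/10000 ≈ 0.807300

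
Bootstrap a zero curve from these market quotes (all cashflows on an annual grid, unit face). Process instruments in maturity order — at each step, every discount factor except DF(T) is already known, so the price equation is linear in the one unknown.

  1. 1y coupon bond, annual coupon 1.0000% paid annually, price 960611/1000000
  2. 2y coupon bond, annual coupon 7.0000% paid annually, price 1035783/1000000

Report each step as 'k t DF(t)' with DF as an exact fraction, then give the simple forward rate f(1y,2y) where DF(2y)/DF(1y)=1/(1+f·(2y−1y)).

1 1 9511/10000
2 2 4529/5000
f(1y,2y) = ((9511/10000)/(4529/5000) − 1)/(1) = 453/9058 ≈ 5.0011%

step 1 [1y] bond c/1=1/100: DF=(960611/1000000 − 1/100·(0))/(1+1/100) = 9511/10000 ≈ 0.951100
step 2 [2y] bond c/1=7/100: DF=(1035783/1000000 − 7/100·(0.951100))/(1+7/100) = 4529/5000 ≈ 0.905800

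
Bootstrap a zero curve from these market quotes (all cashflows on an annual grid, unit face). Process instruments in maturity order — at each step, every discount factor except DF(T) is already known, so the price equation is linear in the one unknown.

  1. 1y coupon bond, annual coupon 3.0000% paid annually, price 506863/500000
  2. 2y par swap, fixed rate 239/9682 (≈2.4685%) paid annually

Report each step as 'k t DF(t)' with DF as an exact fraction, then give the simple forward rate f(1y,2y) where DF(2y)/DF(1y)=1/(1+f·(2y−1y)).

1 1 4921/5000
2 2 4761/5000
f(1y,2y) = ((4921/5000)/(4761/5000) − 1)/(1) = 160/4761 ≈ 3.3606%

step 1 [1y] bond c/1=3/100: DF=(506863/500000 − 3/100·(0))/(1+3/100) = 4921/5000 ≈ 0.984200
step 2 [2y] swap r/1=239/9682: DF=(1 − 239/9682·(0.984200))/(1+239/9682) = 4761/5000 ≈ 0.952200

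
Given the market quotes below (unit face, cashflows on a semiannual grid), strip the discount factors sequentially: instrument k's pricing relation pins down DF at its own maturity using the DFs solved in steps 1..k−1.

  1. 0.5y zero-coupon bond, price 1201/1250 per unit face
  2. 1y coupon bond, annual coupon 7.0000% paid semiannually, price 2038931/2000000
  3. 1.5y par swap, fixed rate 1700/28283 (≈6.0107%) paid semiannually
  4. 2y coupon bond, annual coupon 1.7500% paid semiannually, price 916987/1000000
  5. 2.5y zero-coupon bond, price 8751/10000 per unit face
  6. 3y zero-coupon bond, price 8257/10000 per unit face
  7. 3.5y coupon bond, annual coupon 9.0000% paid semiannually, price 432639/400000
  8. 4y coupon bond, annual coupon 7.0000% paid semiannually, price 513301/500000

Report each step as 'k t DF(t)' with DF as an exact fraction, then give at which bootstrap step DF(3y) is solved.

step 1 [0.5y] zero: DF = P = 1201/1250 ≈ 0.960800
step 2 [1y] bond c/2=7/200: DF=(2038931/2000000 − 7/200·(0.960800))/(1+7/200) = 381/400 ≈ 0.952500
step 3 [1.5y] swap r/2=850/28283: DF=(1 − 850/28283·(0.960800+0.952500))/(1+850/28283) = 183/200 ≈ 0.915000
step 4 [2y] bond c/2=7/800: DF=(916987/1000000 − 7/800·(0.960800+0.952500+0.915000))/(1+7/800) = 1769/2000 ≈ 0.884500
step 5 [2.5y] zero: DF = P = 8751/10000 ≈ 0.875100
step 6 [3y] zero: DF = P = 8257/10000 ≈ 0.825700
step 7 [3.5y] bond c/2=9/200: DF=(432639/400000 − 9/200·(0.960800+0.952500+0.915000+0.884500+0.875100+0.825700))/(1+9/200) = 8019/10000 ≈ 0.801900
step 8 [4y] bond c/2=7/200: DF=(513301/500000 − 7/200·(0.960800+0.952500+0.915000+0.884500+0.875100+0.825700+0.801900))/(1+7/200) = 7817/10000 ≈ 0.781700

1 1/2 1201/1250
2 1 381/400
3 3/2 183/200
4 2 1769/2000
5 5/2 8751/10000
6 3 8257/10000
7 7/2 8019/10000
8 4 7817/10000
DF(3y) is solved at step 6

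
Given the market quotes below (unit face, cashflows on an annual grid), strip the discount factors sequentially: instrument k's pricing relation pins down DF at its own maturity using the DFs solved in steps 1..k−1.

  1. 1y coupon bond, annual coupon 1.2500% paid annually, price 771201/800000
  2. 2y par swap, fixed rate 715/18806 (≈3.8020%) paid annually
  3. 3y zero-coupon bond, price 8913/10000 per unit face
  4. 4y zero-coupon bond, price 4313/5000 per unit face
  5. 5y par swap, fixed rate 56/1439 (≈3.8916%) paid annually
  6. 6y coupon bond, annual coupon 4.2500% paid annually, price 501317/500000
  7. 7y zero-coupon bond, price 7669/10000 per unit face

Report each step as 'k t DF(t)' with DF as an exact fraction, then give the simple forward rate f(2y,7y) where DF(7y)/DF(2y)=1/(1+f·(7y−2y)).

1 1 9521/10000
2 2 1857/2000
3 3 8913/10000
4 4 4313/5000
5 5 1033/1250
6 6 7799/10000
7 7 7669/10000
f(2y,7y) = ((1857/2000)/(7669/10000) − 1)/(5) = 1616/38345 ≈ 4.2144%

step 1 [1y] bond c/1=1/80: DF=(771201/800000 − 1/80·(0))/(1+1/80) = 9521/10000 ≈ 0.952100
step 2 [2y] swap r/1=715/18806: DF=(1 − 715/18806·(0.952100))/(1+715/18806) = 1857/2000 ≈ 0.928500
step 3 [3y] zero: DF = P = 8913/10000 ≈ 0.891300
step 4 [4y] zero: DF = P = 4313/5000 ≈ 0.862600
step 5 [5y] swap r/1=56/1439: DF=(1 − 56/1439·(0.952100+0.928500+0.891300+0.862600))/(1+56/1439) = 1033/1250 ≈ 0.826400
step 6 [6y] bond c/1=17/400: DF=(501317/500000 − 17/400·(0.952100+0.928500+0.891300+0.862600+0.826400))/(1+17/400) = 7799/10000 ≈ 0.779900
step 7 [7y] zero: DF = P = 7669/10000 ≈ 0.766900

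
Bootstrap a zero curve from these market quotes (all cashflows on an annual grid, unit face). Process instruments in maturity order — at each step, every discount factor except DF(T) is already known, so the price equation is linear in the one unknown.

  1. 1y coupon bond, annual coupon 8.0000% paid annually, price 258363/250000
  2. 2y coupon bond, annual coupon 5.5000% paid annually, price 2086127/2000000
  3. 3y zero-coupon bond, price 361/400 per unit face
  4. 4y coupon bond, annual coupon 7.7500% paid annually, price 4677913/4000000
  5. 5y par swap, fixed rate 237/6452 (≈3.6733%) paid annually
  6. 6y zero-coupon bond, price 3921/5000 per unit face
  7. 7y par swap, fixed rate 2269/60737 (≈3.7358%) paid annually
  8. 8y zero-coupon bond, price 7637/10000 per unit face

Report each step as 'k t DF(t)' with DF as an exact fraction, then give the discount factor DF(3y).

1 1 9569/10000
2 2 2347/2500
3 3 361/400
4 4 8841/10000
5 5 8341/10000
6 6 3921/5000
7 7 7731/10000
8 8 7637/10000
DF(3y) = 361/400 ≈ 0.902500

step 1 [1y] bond c/1=2/25: DF=(258363/250000 − 2/25·(0))/(1+2/25) = 9569/10000 ≈ 0.956900
step 2 [2y] bond c/1=11/200: DF=(2086127/2000000 − 11/200·(0.956900))/(1+11/200) = 2347/2500 ≈ 0.938800
step 3 [3y] zero: DF = P = 361/400 ≈ 0.902500
step 4 [4y] bond c/1=31/400: DF=(4677913/4000000 − 31/400·(0.956900+0.938800+0.902500))/(1+31/400) = 8841/10000 ≈ 0.884100
step 5 [5y] swap r/1=237/6452: DF=(1 − 237/6452·(0.956900+0.938800+0.902500+0.884100))/(1+237/6452) = 8341/10000 ≈ 0.834100
step 6 [6y] zero: DF = P = 3921/5000 ≈ 0.784200
step 7 [7y] swap r/1=2269/60737: DF=(1 − 2269/60737·(0.956900+0.938800+0.902500+0.884100+0.834100+0.784200))/(1+2269/60737) = 7731/10000 ≈ 0.773100
step 8 [8y] zero: DF = P = 7637/10000 ≈ 0.763700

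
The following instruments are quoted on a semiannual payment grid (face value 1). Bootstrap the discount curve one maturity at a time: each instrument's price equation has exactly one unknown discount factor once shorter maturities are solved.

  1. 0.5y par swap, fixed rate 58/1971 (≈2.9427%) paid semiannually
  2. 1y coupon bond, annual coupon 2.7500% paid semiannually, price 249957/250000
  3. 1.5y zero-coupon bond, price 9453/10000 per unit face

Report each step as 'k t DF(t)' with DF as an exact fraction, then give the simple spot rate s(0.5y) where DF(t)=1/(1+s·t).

step 1 [0.5y] swap r/2=29/1971: DF=(1 − 29/1971·(0))/(1+29/1971) = 1971/2000 ≈ 0.985500
step 2 [1y] bond c/2=11/800: DF=(249957/250000 − 11/800·(0.985500))/(1+11/800) = 9729/10000 ≈ 0.972900
step 3 [1.5y] zero: DF = P = 9453/10000 ≈ 0.945300

1 1/2 1971/2000
2 1 9729/10000
3 3/2 9453/10000
s(0.5y) = (1/(1971/2000) − 1)/(1/2) = 58/1971 ≈ 2.9427%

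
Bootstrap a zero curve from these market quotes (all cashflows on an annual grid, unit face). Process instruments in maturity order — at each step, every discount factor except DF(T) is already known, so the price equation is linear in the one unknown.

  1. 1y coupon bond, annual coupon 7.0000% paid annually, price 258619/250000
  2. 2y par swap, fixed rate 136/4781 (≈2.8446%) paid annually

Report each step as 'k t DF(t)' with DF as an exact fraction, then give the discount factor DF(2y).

1 1 2417/2500
2 2 591/625
DF(2y) = 591/625 ≈ 0.945600

step 1 [1y] bond c/1=7/100: DF=(258619/250000 − 7/100·(0))/(1+7/100) = 2417/2500 ≈ 0.966800
step 2 [2y] swap r/1=136/4781: DF=(1 − 136/4781·(0.966800))/(1+136/4781) = 591/625 ≈ 0.945600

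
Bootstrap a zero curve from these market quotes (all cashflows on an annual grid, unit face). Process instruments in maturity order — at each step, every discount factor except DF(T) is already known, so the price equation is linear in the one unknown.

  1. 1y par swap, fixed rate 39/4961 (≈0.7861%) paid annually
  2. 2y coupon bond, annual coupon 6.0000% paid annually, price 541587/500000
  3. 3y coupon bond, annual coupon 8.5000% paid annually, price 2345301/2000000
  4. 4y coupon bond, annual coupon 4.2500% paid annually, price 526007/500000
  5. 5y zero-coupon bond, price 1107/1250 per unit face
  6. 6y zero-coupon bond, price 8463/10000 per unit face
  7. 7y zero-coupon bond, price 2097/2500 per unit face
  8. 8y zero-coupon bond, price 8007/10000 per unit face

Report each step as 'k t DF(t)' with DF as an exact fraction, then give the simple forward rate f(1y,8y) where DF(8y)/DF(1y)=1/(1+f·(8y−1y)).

step 1 [1y] swap r/1=39/4961: DF=(1 − 39/4961·(0))/(1+39/4961) = 4961/5000 ≈ 0.992200
step 2 [2y] bond c/1=3/50: DF=(541587/500000 − 3/50·(0.992200))/(1+3/50) = 9657/10000 ≈ 0.965700
step 3 [3y] bond c/1=17/200: DF=(2345301/2000000 − 17/200·(0.992200+0.965700))/(1+17/200) = 4637/5000 ≈ 0.927400
step 4 [4y] bond c/1=17/400: DF=(526007/500000 − 17/400·(0.992200+0.965700+0.927400))/(1+17/400) = 1783/2000 ≈ 0.891500
step 5 [5y] zero: DF = P = 1107/1250 ≈ 0.885600
step 6 [6y] zero: DF = P = 8463/10000 ≈ 0.846300
step 7 [7y] zero: DF = P = 2097/2500 ≈ 0.838800
step 8 [8y] zero: DF = P = 8007/10000 ≈ 0.800700

1 1 4961/5000
2 2 9657/10000
3 3 4637/5000
4 4 1783/2000
5 5 1107/1250
6 6 8463/10000
7 7 2097/2500
8 8 8007/10000
f(1y,8y) = ((4961/5000)/(8007/10000) − 1)/(7) = 1915/56049 ≈ 3.4167%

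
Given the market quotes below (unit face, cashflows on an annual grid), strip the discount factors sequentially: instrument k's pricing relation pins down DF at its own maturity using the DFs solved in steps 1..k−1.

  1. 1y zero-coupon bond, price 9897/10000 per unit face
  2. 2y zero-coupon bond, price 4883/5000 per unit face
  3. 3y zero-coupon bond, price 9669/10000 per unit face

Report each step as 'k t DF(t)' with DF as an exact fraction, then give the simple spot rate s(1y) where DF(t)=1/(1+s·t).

step 1 [1y] zero: DF = P = 9897/10000 ≈ 0.989700
step 2 [2y] zero: DF = P = 4883/5000 ≈ 0.976600
step 3 [3y] zero: DF = P = 9669/10000 ≈ 0.966900

1 1 9897/10000
2 2 4883/5000
3 3 9669/10000
s(1y) = (1/(9897/10000) − 1)/(1) = 103/9897 ≈ 1.0407%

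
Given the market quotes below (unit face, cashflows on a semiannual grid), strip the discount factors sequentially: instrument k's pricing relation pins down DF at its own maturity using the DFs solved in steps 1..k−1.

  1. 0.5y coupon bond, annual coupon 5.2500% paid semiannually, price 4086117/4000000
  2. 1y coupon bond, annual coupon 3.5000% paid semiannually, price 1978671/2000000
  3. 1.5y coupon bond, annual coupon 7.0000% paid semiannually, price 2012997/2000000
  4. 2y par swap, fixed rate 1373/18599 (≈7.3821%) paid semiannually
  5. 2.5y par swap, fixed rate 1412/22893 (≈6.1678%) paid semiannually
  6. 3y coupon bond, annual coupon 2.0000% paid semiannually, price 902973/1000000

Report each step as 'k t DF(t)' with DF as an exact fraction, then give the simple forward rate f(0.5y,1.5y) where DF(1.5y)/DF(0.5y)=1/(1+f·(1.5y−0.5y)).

1 1/2 4977/5000
2 1 597/625
3 3/2 1813/2000
4 2 8627/10000
5 5/2 2147/2500
6 3 8487/10000
f(0.5y,1.5y) = ((4977/5000)/(1813/2000) − 1)/(1) = 127/1295 ≈ 9.8069%

step 1 [0.5y] bond c/2=21/800: DF=(4086117/4000000 − 21/800·(0))/(1+21/800) = 4977/5000 ≈ 0.995400
step 2 [1y] bond c/2=7/400: DF=(1978671/2000000 − 7/400·(0.995400))/(1+7/400) = 597/625 ≈ 0.955200
step 3 [1.5y] bond c/2=7/200: DF=(2012997/2000000 − 7/200·(0.995400+0.955200))/(1+7/200) = 1813/2000 ≈ 0.906500
step 4 [2y] swap r/2=1373/37198: DF=(1 − 1373/37198·(0.995400+0.955200+0.906500))/(1+1373/37198) = 8627/10000 ≈ 0.862700
step 5 [2.5y] swap r/2=706/22893: DF=(1 − 706/22893·(0.995400+0.955200+0.906500+0.862700))/(1+706/22893) = 2147/2500 ≈ 0.858800
step 6 [3y] bond c/2=1/100: DF=(902973/1000000 − 1/100·(0.995400+0.955200+0.906500+0.862700+0.858800))/(1+1/100) = 8487/10000 ≈ 0.848700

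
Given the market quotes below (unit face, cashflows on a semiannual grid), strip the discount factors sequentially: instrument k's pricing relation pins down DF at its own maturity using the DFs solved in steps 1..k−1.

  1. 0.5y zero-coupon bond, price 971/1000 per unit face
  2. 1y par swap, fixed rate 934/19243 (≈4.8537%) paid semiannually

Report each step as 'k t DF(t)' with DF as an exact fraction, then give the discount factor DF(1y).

1 1/2 971/1000
2 1 9533/10000
DF(1y) = 9533/10000 ≈ 0.953300

step 1 [0.5y] zero: DF = P = 971/1000 ≈ 0.971000
step 2 [1y] swap r/2=467/19243: DF=(1 − 467/19243·(0.971000))/(1+467/19243) = 9533/10000 ≈ 0.953300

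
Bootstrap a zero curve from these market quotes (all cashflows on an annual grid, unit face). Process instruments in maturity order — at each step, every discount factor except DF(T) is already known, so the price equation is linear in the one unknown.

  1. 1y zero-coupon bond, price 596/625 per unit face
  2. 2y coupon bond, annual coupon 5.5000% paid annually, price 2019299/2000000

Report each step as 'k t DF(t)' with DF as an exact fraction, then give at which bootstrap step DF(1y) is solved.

step 1 [1y] zero: DF = P = 596/625 ≈ 0.953600
step 2 [2y] bond c/1=11/200: DF=(2019299/2000000 − 11/200·(0.953600))/(1+11/200) = 9073/10000 ≈ 0.907300

1 1 596/625
2 2 9073/10000
DF(1y) is solved at step 1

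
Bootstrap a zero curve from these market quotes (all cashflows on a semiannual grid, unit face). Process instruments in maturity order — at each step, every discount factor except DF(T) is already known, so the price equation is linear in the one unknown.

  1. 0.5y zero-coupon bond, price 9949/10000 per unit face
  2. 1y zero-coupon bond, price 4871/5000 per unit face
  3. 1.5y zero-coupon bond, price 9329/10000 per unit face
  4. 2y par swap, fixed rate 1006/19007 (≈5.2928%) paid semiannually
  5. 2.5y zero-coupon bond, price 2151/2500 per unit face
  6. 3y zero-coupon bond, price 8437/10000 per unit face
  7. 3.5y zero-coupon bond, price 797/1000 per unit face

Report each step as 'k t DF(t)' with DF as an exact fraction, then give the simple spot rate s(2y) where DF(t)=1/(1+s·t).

step 1 [0.5y] zero: DF = P = 9949/10000 ≈ 0.994900
step 2 [1y] zero: DF = P = 4871/5000 ≈ 0.974200
step 3 [1.5y] zero: DF = P = 9329/10000 ≈ 0.932900
step 4 [2y] swap r/2=503/19007: DF=(1 − 503/19007·(0.994900+0.974200+0.932900))/(1+503/19007) = 4497/5000 ≈ 0.899400
step 5 [2.5y] zero: DF = P = 2151/2500 ≈ 0.860400
step 6 [3y] zero: DF = P = 8437/10000 ≈ 0.843700
step 7 [3.5y] zero: DF = P = 797/1000 ≈ 0.797000

1 1/2 9949/10000
2 1 4871/5000
3 3/2 9329/10000
4 2 4497/5000
5 5/2 2151/2500
6 3 8437/10000
7 7/2 797/1000
s(2y) = (1/(4497/5000) − 1)/(2) = 503/8994 ≈ 5.5926%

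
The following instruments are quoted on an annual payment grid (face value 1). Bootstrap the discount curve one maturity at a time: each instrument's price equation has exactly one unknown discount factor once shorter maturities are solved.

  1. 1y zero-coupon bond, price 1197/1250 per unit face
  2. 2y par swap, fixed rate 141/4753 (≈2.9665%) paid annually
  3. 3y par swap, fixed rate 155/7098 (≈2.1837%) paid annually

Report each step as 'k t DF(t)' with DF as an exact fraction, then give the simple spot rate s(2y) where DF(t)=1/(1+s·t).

step 1 [1y] zero: DF = P = 1197/1250 ≈ 0.957600
step 2 [2y] swap r/1=141/4753: DF=(1 − 141/4753·(0.957600))/(1+141/4753) = 2359/2500 ≈ 0.943600
step 3 [3y] swap r/1=155/7098: DF=(1 − 155/7098·(0.957600+0.943600))/(1+155/7098) = 469/500 ≈ 0.938000

1 1 1197/1250
2 2 2359/2500
3 3 469/500
s(2y) = (1/(2359/2500) − 1)/(2) = 141/4718 ≈ 2.9886%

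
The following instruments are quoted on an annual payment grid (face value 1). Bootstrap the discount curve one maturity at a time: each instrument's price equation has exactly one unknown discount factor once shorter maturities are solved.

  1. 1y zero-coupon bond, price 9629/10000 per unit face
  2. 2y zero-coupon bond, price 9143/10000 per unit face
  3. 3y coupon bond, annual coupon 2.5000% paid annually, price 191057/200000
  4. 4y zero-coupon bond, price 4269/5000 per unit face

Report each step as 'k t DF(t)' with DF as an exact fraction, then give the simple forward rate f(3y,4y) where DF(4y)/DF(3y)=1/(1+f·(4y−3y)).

step 1 [1y] zero: DF = P = 9629/10000 ≈ 0.962900
step 2 [2y] zero: DF = P = 9143/10000 ≈ 0.914300
step 3 [3y] bond c/1=1/40: DF=(191057/200000 − 1/40·(0.962900+0.914300))/(1+1/40) = 4431/5000 ≈ 0.886200
step 4 [4y] zero: DF = P = 4269/5000 ≈ 0.853800

1 1 9629/10000
2 2 9143/10000
3 3 4431/5000
4 4 4269/5000
f(3y,4y) = ((4431/5000)/(4269/5000) − 1)/(1) = 54/1423 ≈ 3.7948%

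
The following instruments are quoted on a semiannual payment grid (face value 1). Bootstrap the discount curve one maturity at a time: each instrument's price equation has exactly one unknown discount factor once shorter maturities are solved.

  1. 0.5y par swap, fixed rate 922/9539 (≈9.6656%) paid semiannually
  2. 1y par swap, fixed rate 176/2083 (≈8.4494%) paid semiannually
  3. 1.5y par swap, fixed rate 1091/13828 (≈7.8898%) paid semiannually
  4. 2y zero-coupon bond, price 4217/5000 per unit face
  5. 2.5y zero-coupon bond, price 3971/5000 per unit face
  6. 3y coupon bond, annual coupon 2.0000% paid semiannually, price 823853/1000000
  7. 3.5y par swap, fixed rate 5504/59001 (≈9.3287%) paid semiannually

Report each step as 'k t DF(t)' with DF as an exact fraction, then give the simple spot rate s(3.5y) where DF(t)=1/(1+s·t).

1 1/2 9539/10000
2 1 1151/1250
3 3/2 8909/10000
4 2 4217/5000
5 5/2 3971/5000
6 3 7721/10000
7 7/2 453/625
s(3.5y) = (1/(453/625) − 1)/(7/2) = 344/3171 ≈ 10.8483%

step 1 [0.5y] swap r/2=461/9539: DF=(1 − 461/9539·(0))/(1+461/9539) = 9539/10000 ≈ 0.953900
step 2 [1y] swap r/2=88/2083: DF=(1 − 88/2083·(0.953900))/(1+88/2083) = 1151/1250 ≈ 0.920800
step 3 [1.5y] swap r/2=1091/27656: DF=(1 − 1091/27656·(0.953900+0.920800))/(1+1091/27656) = 8909/10000 ≈ 0.890900
step 4 [2y] zero: DF = P = 4217/5000 ≈ 0.843400
step 5 [2.5y] zero: DF = P = 3971/5000 ≈ 0.794200
step 6 [3y] bond c/2=1/100: DF=(823853/1000000 − 1/100·(0.953900+0.920800+0.890900+0.843400+0.794200))/(1+1/100) = 7721/10000 ≈ 0.772100
step 7 [3.5y] swap r/2=2752/59001: DF=(1 − 2752/59001·(0.953900+0.920800+0.890900+0.843400+0.794200+0.772100))/(1+2752/59001) = 453/625 ≈ 0.724800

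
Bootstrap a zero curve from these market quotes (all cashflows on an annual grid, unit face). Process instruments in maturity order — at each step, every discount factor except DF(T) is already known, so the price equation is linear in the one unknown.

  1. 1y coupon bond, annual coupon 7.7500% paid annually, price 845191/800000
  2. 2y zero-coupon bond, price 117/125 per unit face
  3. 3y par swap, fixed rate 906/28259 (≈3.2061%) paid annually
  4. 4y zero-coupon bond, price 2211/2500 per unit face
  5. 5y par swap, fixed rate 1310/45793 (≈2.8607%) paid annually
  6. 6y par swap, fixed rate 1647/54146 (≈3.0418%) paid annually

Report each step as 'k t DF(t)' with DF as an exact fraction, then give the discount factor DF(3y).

1 1 1961/2000
2 2 117/125
3 3 4547/5000
4 4 2211/2500
5 5 869/1000
6 6 8353/10000
DF(3y) = 4547/5000 ≈ 0.909400

step 1 [1y] bond c/1=31/400: DF=(845191/800000 − 31/400·(0))/(1+31/400) = 1961/2000 ≈ 0.980500
step 2 [2y] zero: DF = P = 117/125 ≈ 0.936000
step 3 [3y] swap r/1=906/28259: DF=(1 − 906/28259·(0.980500+0.936000))/(1+906/28259) = 4547/5000 ≈ 0.909400
step 4 [4y] zero: DF = P = 2211/2500 ≈ 0.884400
step 5 [5y] swap r/1=1310/45793: DF=(1 − 1310/45793·(0.980500+0.936000+0.909400+0.884400))/(1+1310/45793) = 869/1000 ≈ 0.869000
step 6 [6y] swap r/1=1647/54146: DF=(1 − 1647/54146·(0.980500+0.936000+0.909400+0.884400+0.869000))/(1+1647/54146) = 8353/10000 ≈ 0.835300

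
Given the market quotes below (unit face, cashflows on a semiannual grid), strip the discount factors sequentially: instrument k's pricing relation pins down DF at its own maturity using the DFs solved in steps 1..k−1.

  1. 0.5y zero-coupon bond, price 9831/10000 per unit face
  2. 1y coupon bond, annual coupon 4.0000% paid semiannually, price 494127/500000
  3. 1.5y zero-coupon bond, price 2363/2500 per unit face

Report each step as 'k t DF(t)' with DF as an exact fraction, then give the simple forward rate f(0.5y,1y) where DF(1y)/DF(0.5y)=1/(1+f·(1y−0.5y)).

step 1 [0.5y] zero: DF = P = 9831/10000 ≈ 0.983100
step 2 [1y] bond c/2=1/50: DF=(494127/500000 − 1/50·(0.983100))/(1+1/50) = 1187/1250 ≈ 0.949600
step 3 [1.5y] zero: DF = P = 2363/2500 ≈ 0.945200

1 1/2 9831/10000
2 1 1187/1250
3 3/2 2363/2500
f(0.5y,1y) = ((9831/10000)/(1187/1250) − 1)/(1/2) = 335/4748 ≈ 7.0556%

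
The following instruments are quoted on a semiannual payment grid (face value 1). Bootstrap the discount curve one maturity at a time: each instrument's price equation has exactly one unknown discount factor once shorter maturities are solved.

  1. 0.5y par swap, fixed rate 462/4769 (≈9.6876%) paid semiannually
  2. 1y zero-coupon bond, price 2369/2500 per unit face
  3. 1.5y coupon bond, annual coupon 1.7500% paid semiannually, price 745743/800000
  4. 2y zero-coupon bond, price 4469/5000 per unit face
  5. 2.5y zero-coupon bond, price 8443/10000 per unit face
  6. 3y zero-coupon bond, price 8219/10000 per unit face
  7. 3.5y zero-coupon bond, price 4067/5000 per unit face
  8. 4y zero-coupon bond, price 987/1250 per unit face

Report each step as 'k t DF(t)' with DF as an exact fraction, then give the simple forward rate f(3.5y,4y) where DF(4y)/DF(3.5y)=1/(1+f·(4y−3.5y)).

1 1/2 4769/5000
2 1 2369/2500
3 3/2 2269/2500
4 2 4469/5000
5 5/2 8443/10000
6 3 8219/10000
7 7/2 4067/5000
8 4 987/1250
f(3.5y,4y) = ((4067/5000)/(987/1250) − 1)/(1/2) = 17/282 ≈ 6.0284%

step 1 [0.5y] swap r/2=231/4769: DF=(1 − 231/4769·(0))/(1+231/4769) = 4769/5000 ≈ 0.953800
step 2 [1y] zero: DF = P = 2369/2500 ≈ 0.947600
step 3 [1.5y] bond c/2=7/800: DF=(745743/800000 − 7/800·(0.953800+0.947600))/(1+7/800) = 2269/2500 ≈ 0.907600
step 4 [2y] zero: DF = P = 4469/5000 ≈ 0.893800
step 5 [2.5y] zero: DF = P = 8443/10000 ≈ 0.844300
step 6 [3y] zero: DF = P = 8219/10000 ≈ 0.821900
step 7 [3.5y] zero: DF = P = 4067/5000 ≈ 0.813400
step 8 [4y] zero: DF = P = 987/1250 ≈ 0.789600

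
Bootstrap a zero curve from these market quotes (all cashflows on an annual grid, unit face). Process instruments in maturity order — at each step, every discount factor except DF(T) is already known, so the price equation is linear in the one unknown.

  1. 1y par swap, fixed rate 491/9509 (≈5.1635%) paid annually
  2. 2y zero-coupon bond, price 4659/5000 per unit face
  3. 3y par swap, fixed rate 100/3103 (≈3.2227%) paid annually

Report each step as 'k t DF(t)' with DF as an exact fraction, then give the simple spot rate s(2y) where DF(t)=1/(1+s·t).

1 1 9509/10000
2 2 4659/5000
3 3 91/100
s(2y) = (1/(4659/5000) − 1)/(2) = 341/9318 ≈ 3.6596%

step 1 [1y] swap r/1=491/9509: DF=(1 − 491/9509·(0))/(1+491/9509) = 9509/10000 ≈ 0.950900
step 2 [2y] zero: DF = P = 4659/5000 ≈ 0.931800
step 3 [3y] swap r/1=100/3103: DF=(1 − 100/3103·(0.950900+0.931800))/(1+100/3103) = 91/100 ≈ 0.910000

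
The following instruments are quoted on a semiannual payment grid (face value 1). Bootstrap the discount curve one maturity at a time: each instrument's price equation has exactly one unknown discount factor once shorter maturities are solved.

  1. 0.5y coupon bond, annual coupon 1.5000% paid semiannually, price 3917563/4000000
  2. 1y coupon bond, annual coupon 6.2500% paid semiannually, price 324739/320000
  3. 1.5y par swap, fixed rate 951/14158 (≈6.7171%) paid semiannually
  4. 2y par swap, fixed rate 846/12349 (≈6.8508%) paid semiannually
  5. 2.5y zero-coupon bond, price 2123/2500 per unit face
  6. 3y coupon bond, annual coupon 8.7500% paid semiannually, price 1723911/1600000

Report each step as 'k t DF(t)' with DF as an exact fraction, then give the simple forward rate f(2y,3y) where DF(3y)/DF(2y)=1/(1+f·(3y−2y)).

step 1 [0.5y] bond c/2=3/400: DF=(3917563/4000000 − 3/400·(0))/(1+3/400) = 9721/10000 ≈ 0.972100
step 2 [1y] bond c/2=1/32: DF=(324739/320000 − 1/32·(0.972100))/(1+1/32) = 4773/5000 ≈ 0.954600
step 3 [1.5y] swap r/2=951/28316: DF=(1 − 951/28316·(0.972100+0.954600))/(1+951/28316) = 9049/10000 ≈ 0.904900
step 4 [2y] swap r/2=423/12349: DF=(1 − 423/12349·(0.972100+0.954600+0.904900))/(1+423/12349) = 8731/10000 ≈ 0.873100
step 5 [2.5y] zero: DF = P = 2123/2500 ≈ 0.849200
step 6 [3y] bond c/2=7/160: DF=(1723911/1600000 − 7/160·(0.972100+0.954600+0.904900+0.873100+0.849200))/(1+7/160) = 4207/5000 ≈ 0.841400

1 1/2 9721/10000
2 1 4773/5000
3 3/2 9049/10000
4 2 8731/10000
5 5/2 2123/2500
6 3 4207/5000
f(2y,3y) = ((8731/10000)/(4207/5000) − 1)/(1) = 317/8414 ≈ 3.7675%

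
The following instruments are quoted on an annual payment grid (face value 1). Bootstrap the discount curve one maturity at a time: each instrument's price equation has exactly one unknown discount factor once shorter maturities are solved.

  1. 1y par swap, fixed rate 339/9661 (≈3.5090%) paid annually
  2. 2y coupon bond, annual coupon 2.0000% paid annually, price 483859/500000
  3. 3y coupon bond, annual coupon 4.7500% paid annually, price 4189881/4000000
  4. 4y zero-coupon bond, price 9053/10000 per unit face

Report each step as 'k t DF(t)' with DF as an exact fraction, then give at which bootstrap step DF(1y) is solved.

1 1 9661/10000
2 2 4649/5000
3 3 457/500
4 4 9053/10000
DF(1y) is solved at step 1

step 1 [1y] swap r/1=339/9661: DF=(1 − 339/9661·(0))/(1+339/9661) = 9661/10000 ≈ 0.966100
step 2 [2y] bond c/1=1/50: DF=(483859/500000 − 1/50·(0.966100))/(1+1/50) = 4649/5000 ≈ 0.929800
step 3 [3y] bond c/1=19/400: DF=(4189881/4000000 − 19/400·(0.966100+0.929800))/(1+19/400) = 457/500 ≈ 0.914000
step 4 [4y] zero: DF = P = 9053/10000 ≈ 0.905300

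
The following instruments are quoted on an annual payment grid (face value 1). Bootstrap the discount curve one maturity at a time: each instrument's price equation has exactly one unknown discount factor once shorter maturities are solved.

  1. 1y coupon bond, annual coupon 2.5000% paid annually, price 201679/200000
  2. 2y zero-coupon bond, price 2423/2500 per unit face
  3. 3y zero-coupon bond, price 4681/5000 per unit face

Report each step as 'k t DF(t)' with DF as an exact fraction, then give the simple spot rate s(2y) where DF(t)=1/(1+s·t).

1 1 4919/5000
2 2 2423/2500
3 3 4681/5000
s(2y) = (1/(2423/2500) − 1)/(2) = 77/4846 ≈ 1.5889%

step 1 [1y] bond c/1=1/40: DF=(201679/200000 − 1/40·(0))/(1+1/40) = 4919/5000 ≈ 0.983800
step 2 [2y] zero: DF = P = 2423/2500 ≈ 0.969200
step 3 [3y] zero: DF = P = 4681/5000 ≈ 0.936200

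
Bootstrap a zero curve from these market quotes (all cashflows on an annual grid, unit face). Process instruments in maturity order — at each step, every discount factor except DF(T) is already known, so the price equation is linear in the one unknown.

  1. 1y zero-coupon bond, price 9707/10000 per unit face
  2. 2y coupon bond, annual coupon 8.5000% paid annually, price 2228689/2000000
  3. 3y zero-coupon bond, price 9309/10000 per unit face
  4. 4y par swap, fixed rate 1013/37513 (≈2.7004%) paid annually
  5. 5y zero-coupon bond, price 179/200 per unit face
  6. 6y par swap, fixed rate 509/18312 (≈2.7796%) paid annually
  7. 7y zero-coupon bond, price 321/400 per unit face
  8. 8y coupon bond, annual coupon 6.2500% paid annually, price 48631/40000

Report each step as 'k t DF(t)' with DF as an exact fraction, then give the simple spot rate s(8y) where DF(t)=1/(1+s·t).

step 1 [1y] zero: DF = P = 9707/10000 ≈ 0.970700
step 2 [2y] bond c/1=17/200: DF=(2228689/2000000 − 17/200·(0.970700))/(1+17/200) = 951/1000 ≈ 0.951000
step 3 [3y] zero: DF = P = 9309/10000 ≈ 0.930900
step 4 [4y] swap r/1=1013/37513: DF=(1 − 1013/37513·(0.970700+0.951000+0.930900))/(1+1013/37513) = 8987/10000 ≈ 0.898700
step 5 [5y] zero: DF = P = 179/200 ≈ 0.895000
step 6 [6y] swap r/1=509/18312: DF=(1 − 509/18312·(0.970700+0.951000+0.930900+0.898700+0.895000))/(1+509/18312) = 8473/10000 ≈ 0.847300
step 7 [7y] zero: DF = P = 321/400 ≈ 0.802500
step 8 [8y] bond c/1=1/16: DF=(48631/40000 − 1/16·(0.970700+0.951000+0.930900+0.898700+0.895000+0.847300+0.802500))/(1+1/16) = 7739/10000 ≈ 0.773900

1 1 9707/10000
2 2 951/1000
3 3 9309/10000
4 4 8987/10000
5 5 179/200
6 6 8473/10000
7 7 321/400
8 8 7739/10000
s(8y) = (1/(7739/10000) − 1)/(8) = 2261/61912 ≈ 3.6520%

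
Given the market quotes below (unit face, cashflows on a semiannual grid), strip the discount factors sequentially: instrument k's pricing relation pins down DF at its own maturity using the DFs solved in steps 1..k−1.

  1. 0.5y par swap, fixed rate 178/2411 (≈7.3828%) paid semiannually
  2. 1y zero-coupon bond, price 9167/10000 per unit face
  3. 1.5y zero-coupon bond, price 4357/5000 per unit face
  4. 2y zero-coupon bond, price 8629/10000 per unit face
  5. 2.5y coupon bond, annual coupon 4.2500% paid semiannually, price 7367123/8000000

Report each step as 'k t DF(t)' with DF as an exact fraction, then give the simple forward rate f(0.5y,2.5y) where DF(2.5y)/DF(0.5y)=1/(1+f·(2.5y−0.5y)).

step 1 [0.5y] swap r/2=89/2411: DF=(1 − 89/2411·(0))/(1+89/2411) = 2411/2500 ≈ 0.964400
step 2 [1y] zero: DF = P = 9167/10000 ≈ 0.916700
step 3 [1.5y] zero: DF = P = 4357/5000 ≈ 0.871400
step 4 [2y] zero: DF = P = 8629/10000 ≈ 0.862900
step 5 [2.5y] bond c/2=17/800: DF=(7367123/8000000 − 17/800·(0.964400+0.916700+0.871400+0.862900))/(1+17/800) = 1653/2000 ≈ 0.826500

1 1/2 2411/2500
2 1 9167/10000
3 3/2 4357/5000
4 2 8629/10000
5 5/2 1653/2000
f(0.5y,2.5y) = ((2411/2500)/(1653/2000) − 1)/(2) = 1379/16530 ≈ 8.3424%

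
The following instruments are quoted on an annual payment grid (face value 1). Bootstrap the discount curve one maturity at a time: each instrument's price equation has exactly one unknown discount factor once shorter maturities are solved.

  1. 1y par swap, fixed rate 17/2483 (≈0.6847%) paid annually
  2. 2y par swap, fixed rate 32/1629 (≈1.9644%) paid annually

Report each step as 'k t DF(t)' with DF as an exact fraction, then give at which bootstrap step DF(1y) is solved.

1 1 2483/2500
2 2 601/625
DF(1y) is solved at step 1

step 1 [1y] swap r/1=17/2483: DF=(1 − 17/2483·(0))/(1+17/2483) = 2483/2500 ≈ 0.993200
step 2 [2y] swap r/1=32/1629: DF=(1 − 32/1629·(0.993200))/(1+32/1629) = 601/625 ≈ 0.961600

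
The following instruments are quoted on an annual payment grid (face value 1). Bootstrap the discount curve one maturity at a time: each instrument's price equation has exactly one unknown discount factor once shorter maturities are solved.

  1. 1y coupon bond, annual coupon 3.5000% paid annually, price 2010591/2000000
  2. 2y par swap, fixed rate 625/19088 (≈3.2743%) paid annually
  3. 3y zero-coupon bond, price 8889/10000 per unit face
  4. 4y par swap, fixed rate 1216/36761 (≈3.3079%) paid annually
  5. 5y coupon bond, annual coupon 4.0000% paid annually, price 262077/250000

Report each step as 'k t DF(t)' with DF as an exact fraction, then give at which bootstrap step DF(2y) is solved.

step 1 [1y] bond c/1=7/200: DF=(2010591/2000000 − 7/200·(0))/(1+7/200) = 9713/10000 ≈ 0.971300
step 2 [2y] swap r/1=625/19088: DF=(1 − 625/19088·(0.971300))/(1+625/19088) = 15/16 ≈ 0.937500
step 3 [3y] zero: DF = P = 8889/10000 ≈ 0.888900
step 4 [4y] swap r/1=1216/36761: DF=(1 − 1216/36761·(0.971300+0.937500+0.888900))/(1+1216/36761) = 549/625 ≈ 0.878400
step 5 [5y] bond c/1=1/25: DF=(262077/250000 − 1/25·(0.971300+0.937500+0.888900+0.878400))/(1+1/25) = 4333/5000 ≈ 0.866600

1 1 9713/10000
2 2 15/16
3 3 8889/10000
4 4 549/625
5 5 4333/5000
DF(2y) is solved at step 2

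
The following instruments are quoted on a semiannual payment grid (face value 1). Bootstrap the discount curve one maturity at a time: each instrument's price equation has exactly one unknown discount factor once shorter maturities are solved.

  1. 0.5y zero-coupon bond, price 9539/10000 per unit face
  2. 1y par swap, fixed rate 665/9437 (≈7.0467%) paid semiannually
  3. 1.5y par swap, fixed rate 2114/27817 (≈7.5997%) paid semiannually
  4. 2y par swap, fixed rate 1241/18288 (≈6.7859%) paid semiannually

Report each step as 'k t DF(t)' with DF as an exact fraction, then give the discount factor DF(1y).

1 1/2 9539/10000
2 1 1867/2000
3 3/2 8943/10000
4 2 8759/10000
DF(1y) = 1867/2000 ≈ 0.933500

step 1 [0.5y] zero: DF = P = 9539/10000 ≈ 0.953900
step 2 [1y] swap r/2=665/18874: DF=(1 − 665/18874·(0.953900))/(1+665/18874) = 1867/2000 ≈ 0.933500
step 3 [1.5y] swap r/2=1057/27817: DF=(1 − 1057/27817·(0.953900+0.933500))/(1+1057/27817) = 8943/10000 ≈ 0.894300
step 4 [2y] swap r/2=1241/36576: DF=(1 − 1241/36576·(0.953900+0.933500+0.894300))/(1+1241/36576) = 8759/10000 ≈ 0.875900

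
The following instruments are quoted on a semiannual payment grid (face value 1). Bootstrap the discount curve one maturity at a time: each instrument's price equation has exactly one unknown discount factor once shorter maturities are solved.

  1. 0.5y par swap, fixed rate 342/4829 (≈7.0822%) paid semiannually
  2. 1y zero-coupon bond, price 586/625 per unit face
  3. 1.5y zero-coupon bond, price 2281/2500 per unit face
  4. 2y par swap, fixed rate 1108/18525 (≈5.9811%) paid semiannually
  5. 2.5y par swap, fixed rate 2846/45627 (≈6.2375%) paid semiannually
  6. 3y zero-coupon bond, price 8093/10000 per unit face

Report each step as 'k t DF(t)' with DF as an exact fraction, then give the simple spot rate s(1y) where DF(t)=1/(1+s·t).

1 1/2 4829/5000
2 1 586/625
3 3/2 2281/2500
4 2 2223/2500
5 5/2 8577/10000
6 3 8093/10000
s(1y) = (1/(586/625) − 1)/(1) = 39/586 ≈ 6.6553%

step 1 [0.5y] swap r/2=171/4829: DF=(1 − 171/4829·(0))/(1+171/4829) = 4829/5000 ≈ 0.965800
step 2 [1y] zero: DF = P = 586/625 ≈ 0.937600
step 3 [1.5y] zero: DF = P = 2281/2500 ≈ 0.912400
step 4 [2y] swap r/2=554/18525: DF=(1 − 554/18525·(0.965800+0.937600+0.912400))/(1+554/18525) = 2223/2500 ≈ 0.889200
step 5 [2.5y] swap r/2=1423/45627: DF=(1 − 1423/45627·(0.965800+0.937600+0.912400+0.889200))/(1+1423/45627) = 8577/10000 ≈ 0.857700
step 6 [3y] zero: DF = P = 8093/10000 ≈ 0.809300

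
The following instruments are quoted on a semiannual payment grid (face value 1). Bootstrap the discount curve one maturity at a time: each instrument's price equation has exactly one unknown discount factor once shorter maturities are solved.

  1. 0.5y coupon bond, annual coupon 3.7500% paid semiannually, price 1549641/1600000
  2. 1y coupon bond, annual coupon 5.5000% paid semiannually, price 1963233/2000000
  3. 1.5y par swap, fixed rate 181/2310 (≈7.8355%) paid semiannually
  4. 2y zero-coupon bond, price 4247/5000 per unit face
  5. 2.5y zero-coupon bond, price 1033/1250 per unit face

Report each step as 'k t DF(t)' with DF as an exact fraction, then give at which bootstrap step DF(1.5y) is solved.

1 1/2 9507/10000
2 1 9299/10000
3 3/2 4457/5000
4 2 4247/5000
5 5/2 1033/1250
DF(1.5y) is solved at step 3

step 1 [0.5y] bond c/2=3/160: DF=(1549641/1600000 − 3/160·(0))/(1+3/160) = 9507/10000 ≈ 0.950700
step 2 [1y] bond c/2=11/400: DF=(1963233/2000000 − 11/400·(0.950700))/(1+11/400) = 9299/10000 ≈ 0.929900
step 3 [1.5y] swap r/2=181/4620: DF=(1 − 181/4620·(0.950700+0.929900))/(1+181/4620) = 4457/5000 ≈ 0.891400
step 4 [2y] zero: DF = P = 4247/5000 ≈ 0.849400
step 5 [2.5y] zero: DF = P = 1033/1250 ≈ 0.826400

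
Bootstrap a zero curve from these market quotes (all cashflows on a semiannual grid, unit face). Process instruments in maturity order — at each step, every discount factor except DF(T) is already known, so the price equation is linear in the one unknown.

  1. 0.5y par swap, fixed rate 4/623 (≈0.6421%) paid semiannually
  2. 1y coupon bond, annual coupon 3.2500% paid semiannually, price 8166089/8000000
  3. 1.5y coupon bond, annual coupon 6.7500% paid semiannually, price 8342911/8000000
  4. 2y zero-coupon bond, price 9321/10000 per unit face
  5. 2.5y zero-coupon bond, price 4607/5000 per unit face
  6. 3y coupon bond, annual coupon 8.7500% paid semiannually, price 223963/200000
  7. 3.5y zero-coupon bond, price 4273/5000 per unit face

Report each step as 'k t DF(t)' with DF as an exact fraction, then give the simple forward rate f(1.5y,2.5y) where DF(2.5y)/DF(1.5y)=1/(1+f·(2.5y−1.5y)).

step 1 [0.5y] swap r/2=2/623: DF=(1 − 2/623·(0))/(1+2/623) = 623/625 ≈ 0.996800
step 2 [1y] bond c/2=13/800: DF=(8166089/8000000 − 13/800·(0.996800))/(1+13/800) = 1977/2000 ≈ 0.988500
step 3 [1.5y] bond c/2=27/800: DF=(8342911/8000000 − 27/800·(0.996800+0.988500))/(1+27/800) = 118/125 ≈ 0.944000
step 4 [2y] zero: DF = P = 9321/10000 ≈ 0.932100
step 5 [2.5y] zero: DF = P = 4607/5000 ≈ 0.921400
step 6 [3y] bond c/2=7/160: DF=(223963/200000 − 7/160·(0.996800+0.988500+0.944000+0.932100+0.921400))/(1+7/160) = 2181/2500 ≈ 0.872400
step 7 [3.5y] zero: DF = P = 4273/5000 ≈ 0.854600

1 1/2 623/625
2 1 1977/2000
3 3/2 118/125
4 2 9321/10000
5 5/2 4607/5000
6 3 2181/2500
7 7/2 4273/5000
f(1.5y,2.5y) = ((118/125)/(4607/5000) − 1)/(1) = 113/4607 ≈ 2.4528%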